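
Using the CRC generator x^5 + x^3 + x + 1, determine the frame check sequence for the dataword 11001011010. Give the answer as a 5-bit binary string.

11101

Append 5 zeros: 1100101101000000. Divide by 101011 (XOR where the leading bit is 1):
  pos 0: 110010 XOR 101011 = 011001
  pos 1: 110011 XOR 101011 = 011000
  pos 2: 110001 XOR 101011 = 011010
  pos 3: 110100 XOR 101011 = 011111
  pos 4: 111111 XOR 101011 = 010100
  pos 5: 101000 XOR 101011 = 000011
  pos 9: 110000 XOR 101011 = 011011
  pos 10: 110110 XOR 101011 = 011101
Remainder (last 5 bits) = 11101. This is the CRC / FCS.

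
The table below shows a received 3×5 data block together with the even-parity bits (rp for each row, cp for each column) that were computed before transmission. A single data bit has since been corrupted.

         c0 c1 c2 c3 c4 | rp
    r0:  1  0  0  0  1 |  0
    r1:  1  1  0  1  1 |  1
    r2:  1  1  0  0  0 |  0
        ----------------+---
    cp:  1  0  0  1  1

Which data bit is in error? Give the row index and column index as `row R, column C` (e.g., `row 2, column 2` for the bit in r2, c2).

Recompute each row's even parity and compare to rp:
  r0: data parity 0, sent rp 0 → ok
  r1: data parity 0, sent rp 1 → mismatch
  r2: data parity 0, sent rp 0 → ok
Recompute each column's even parity and compare to cp:
  c0: data parity 1, sent cp 1 → ok
  c1: data parity 0, sent cp 0 → ok
  c2: data parity 0, sent cp 0 → ok
  c3: data parity 1, sent cp 1 → ok
  c4: data parity 0, sent cp 1 → mismatch
Exactly one row (r1) and one column (c4) fail → the flipped bit is at their intersection.

row 1, column 4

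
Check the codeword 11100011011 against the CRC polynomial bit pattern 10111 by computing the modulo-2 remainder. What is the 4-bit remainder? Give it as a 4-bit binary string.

0010

Modulo-2 division of 11100011011 by 10111:
  pos 0: 11100 XOR 10111 = 01011
  pos 1: 10110 XOR 10111 = 00001
  pos 5: 11101 XOR 10111 = 01010
  pos 6: 10101 XOR 10111 = 00010
Remainder = 0010 (nonzero — an error is detected).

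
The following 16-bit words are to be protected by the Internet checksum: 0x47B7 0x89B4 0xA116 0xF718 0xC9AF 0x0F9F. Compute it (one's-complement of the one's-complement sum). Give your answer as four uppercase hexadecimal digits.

One's-complement addition (fold any carry out of bit 15 back into bit 0):
  0x47B7 + 0x89B4 = 0x0D16B
  0xD16B + 0xA116 = 0x17281 → wrap carry → 0x7282
  0x7282 + 0xF718 = 0x1699A → wrap carry → 0x699B
  0x699B + 0xC9AF = 0x1334A → wrap carry → 0x334B
  0x334B + 0x0F9F = 0x042EA
One's-complement sum = 0x42EA.
Checksum = ~0x42EA & 0xFFFF = 0xBD15.

BD15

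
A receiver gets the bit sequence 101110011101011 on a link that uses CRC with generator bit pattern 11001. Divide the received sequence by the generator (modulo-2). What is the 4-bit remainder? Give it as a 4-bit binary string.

0000

Modulo-2 division of 101110011101011 by 11001:
  pos 0: 10111 XOR 11001 = 01110
  pos 1: 11100 XOR 11001 = 00101
  pos 3: 10101 XOR 11001 = 01100
  pos 4: 11001 XOR 11001 = 00000
  pos 9: 10101 XOR 11001 = 01100
  pos 10: 11001 XOR 11001 = 00000
Remainder = 0000 (zero — the frame passes the CRC check).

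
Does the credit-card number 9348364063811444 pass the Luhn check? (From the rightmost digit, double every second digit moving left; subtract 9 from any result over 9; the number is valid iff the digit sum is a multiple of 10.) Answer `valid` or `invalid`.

valid

From the right, keep odd positions and double even positions (subtract 9 from any doubled value over 9):
  doubled (positions 2,4,...): 8 2 7 3 8 6 8 9 → sum 51
  kept (positions 1,3,...): 4 4 1 3 0 6 8 3 → sum 29
Total = 80.
80 mod 10 = 0, so the number is valid.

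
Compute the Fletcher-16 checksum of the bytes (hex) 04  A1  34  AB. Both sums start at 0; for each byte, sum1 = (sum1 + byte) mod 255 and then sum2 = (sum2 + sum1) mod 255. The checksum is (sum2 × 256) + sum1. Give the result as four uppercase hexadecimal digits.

0985

Running sums (mod 255):
  after byte 0 (04): sum1=4, sum2=4
  after byte 1 (A1): sum1=165, sum2=169
  after byte 2 (34): sum1=217, sum2=131
  after byte 3 (AB): sum1=133, sum2=9
Checksum = sum2·256 + sum1 = 9·256 + 133 = 2437 = 0x0985.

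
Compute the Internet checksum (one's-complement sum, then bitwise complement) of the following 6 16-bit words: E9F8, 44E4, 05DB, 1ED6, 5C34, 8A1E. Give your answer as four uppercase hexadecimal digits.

One's-complement addition (fold any carry out of bit 15 back into bit 0):
  0xE9F8 + 0x44E4 = 0x12EDC → wrap carry → 0x2EDD
  0x2EDD + 0x05DB = 0x034B8
  0x34B8 + 0x1ED6 = 0x0538E
  0x538E + 0x5C34 = 0x0AFC2
  0xAFC2 + 0x8A1E = 0x139E0 → wrap carry → 0x39E1
One's-complement sum = 0x39E1.
Checksum = ~0x39E1 & 0xFFFF = 0xC61E.

C61E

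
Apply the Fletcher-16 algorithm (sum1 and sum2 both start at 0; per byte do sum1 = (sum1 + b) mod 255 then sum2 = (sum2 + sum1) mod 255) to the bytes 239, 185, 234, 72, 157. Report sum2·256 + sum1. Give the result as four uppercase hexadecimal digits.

Running sums (mod 255):
  after byte 0 (239): sum1=239, sum2=239
  after byte 1 (185): sum1=169, sum2=153
  after byte 2 (234): sum1=148, sum2=46
  after byte 3 (72): sum1=220, sum2=11
  after byte 4 (157): sum1=122, sum2=133
Checksum = sum2·256 + sum1 = 133·256 + 122 = 34170 = 0x857A.

857A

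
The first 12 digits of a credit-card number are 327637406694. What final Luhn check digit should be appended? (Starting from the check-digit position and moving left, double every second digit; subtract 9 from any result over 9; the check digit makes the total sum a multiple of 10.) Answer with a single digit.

5

Partial digits right→left: 4 9 6 6 0 4 7 3 6 7 2 3
Double every second digit counting from the check-digit position (so the 1st, 3rd, 5th, ... of the partial from the right).
  doubled (with −9 where >9): 8 3 0 5 3 4 → sum 23
  kept as-is: 9 6 4 3 7 3 → sum 32
Total = 23 + 32 = 55.
Check digit = (10 − (55 mod 10)) mod 10 = 5.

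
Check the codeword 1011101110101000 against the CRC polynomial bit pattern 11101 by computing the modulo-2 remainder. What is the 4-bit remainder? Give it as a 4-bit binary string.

1110

Modulo-2 division of 1011101110101000 by 11101:
  pos 0: 10111 XOR 11101 = 01010
  pos 1: 10100 XOR 11101 = 01001
  pos 2: 10011 XOR 11101 = 01110
  pos 3: 11101 XOR 11101 = 00000
  pos 8: 10101 XOR 11101 = 01000
  pos 9: 10000 XOR 11101 = 01101
  pos 10: 11010 XOR 11101 = 00111
Remainder = 1110 (nonzero — an error is detected).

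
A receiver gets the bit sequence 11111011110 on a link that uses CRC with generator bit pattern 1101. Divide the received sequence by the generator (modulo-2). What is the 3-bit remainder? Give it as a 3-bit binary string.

000

Modulo-2 division of 11111011110 by 1101:
  pos 0: 1111 XOR 1101 = 0010
  pos 2: 1010 XOR 1101 = 0111
  pos 3: 1111 XOR 1101 = 0010
  pos 5: 1011 XOR 1101 = 0110
  pos 6: 1101 XOR 1101 = 0000
Remainder = 000 (zero — the frame passes the CRC check).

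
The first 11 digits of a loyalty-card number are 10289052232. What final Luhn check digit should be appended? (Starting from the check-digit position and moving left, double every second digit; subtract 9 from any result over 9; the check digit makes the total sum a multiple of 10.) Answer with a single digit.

Partial digits right→left: 2 3 2 2 5 0 9 8 2 0 1
Double every second digit counting from the check-digit position (so the 1st, 3rd, 5th, ... of the partial from the right).
  doubled (with −9 where >9): 4 4 1 9 4 2 → sum 24
  kept as-is: 3 2 0 8 0 → sum 13
Total = 24 + 13 = 37.
Check digit = (10 − (37 mod 10)) mod 10 = 3.

3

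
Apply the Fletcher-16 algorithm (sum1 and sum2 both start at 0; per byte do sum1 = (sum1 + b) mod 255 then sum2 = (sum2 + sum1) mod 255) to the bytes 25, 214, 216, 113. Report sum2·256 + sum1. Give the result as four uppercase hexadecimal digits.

Running sums (mod 255):
  after byte 0 (25): sum1=25, sum2=25
  after byte 1 (214): sum1=239, sum2=9
  after byte 2 (216): sum1=200, sum2=209
  after byte 3 (113): sum1=58, sum2=12
Checksum = sum2·256 + sum1 = 12·256 + 58 = 3130 = 0x0C3A.

0C3A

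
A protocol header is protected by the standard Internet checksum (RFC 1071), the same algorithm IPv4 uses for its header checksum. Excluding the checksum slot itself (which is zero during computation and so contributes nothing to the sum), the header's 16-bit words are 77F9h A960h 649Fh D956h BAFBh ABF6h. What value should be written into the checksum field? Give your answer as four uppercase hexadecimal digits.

39BD

One's-complement addition (fold any carry out of bit 15 back into bit 0):
  0x77F9 + 0xA960 = 0x12159 → wrap carry → 0x215A
  0x215A + 0x649F = 0x085F9
  0x85F9 + 0xD956 = 0x15F4F → wrap carry → 0x5F50
  0x5F50 + 0xBAFB = 0x11A4B → wrap carry → 0x1A4C
  0x1A4C + 0xABF6 = 0x0C642
One's-complement sum = 0xC642.
Checksum = ~0xC642 & 0xFFFF = 0x39BD.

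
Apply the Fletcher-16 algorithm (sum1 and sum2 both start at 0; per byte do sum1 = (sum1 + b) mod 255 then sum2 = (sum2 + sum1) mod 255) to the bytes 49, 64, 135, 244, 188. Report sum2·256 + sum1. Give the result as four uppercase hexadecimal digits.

Running sums (mod 255):
  after byte 0 (49): sum1=49, sum2=49
  after byte 1 (64): sum1=113, sum2=162
  after byte 2 (135): sum1=248, sum2=155
  after byte 3 (244): sum1=237, sum2=137
  after byte 4 (188): sum1=170, sum2=52
Checksum = sum2·256 + sum1 = 52·256 + 170 = 13482 = 0x34AA.

34AA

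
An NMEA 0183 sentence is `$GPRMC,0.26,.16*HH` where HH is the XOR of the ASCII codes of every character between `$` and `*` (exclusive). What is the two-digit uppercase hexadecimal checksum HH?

78

XOR the ASCII codes of the payload characters:
  'G' = 0x47 → acc = 0x47
  'P' = 0x50 → acc = 0x17
  'R' = 0x52 → acc = 0x45
  'M' = 0x4D → acc = 0x08
  'C' = 0x43 → acc = 0x4B
  ',' = 0x2C → acc = 0x67
  '0' = 0x30 → acc = 0x57
  '.' = 0x2E → acc = 0x79
  '2' = 0x32 → acc = 0x4B
  '6' = 0x36 → acc = 0x7D
  ',' = 0x2C → acc = 0x51
  '.' = 0x2E → acc = 0x7F
  '1' = 0x31 → acc = 0x4E
  '6' = 0x36 → acc = 0x78
Checksum = 0x78.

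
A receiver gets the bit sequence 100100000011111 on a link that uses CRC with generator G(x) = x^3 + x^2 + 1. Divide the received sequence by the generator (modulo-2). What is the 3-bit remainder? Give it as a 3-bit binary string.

011

Modulo-2 division of 100100000011111 by 1101:
  pos 0: 1001 XOR 1101 = 0100
  pos 1: 1000 XOR 1101 = 0101
  pos 2: 1010 XOR 1101 = 0111
  pos 3: 1110 XOR 1101 = 0011
  pos 5: 1100 XOR 1101 = 0001
  pos 8: 1011 XOR 1101 = 0110
  pos 9: 1101 XOR 1101 = 0000
Remainder = 011 (nonzero — an error is detected).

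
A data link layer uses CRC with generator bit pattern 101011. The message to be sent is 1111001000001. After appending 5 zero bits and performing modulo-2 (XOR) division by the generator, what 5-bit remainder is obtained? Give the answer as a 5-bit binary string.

10100

Append 5 zeros: 111100100000100000. Divide by 101011 (XOR where the leading bit is 1):
  pos 0: 111100 XOR 101011 = 010111
  pos 1: 101111 XOR 101011 = 000100
  pos 4: 100000 XOR 101011 = 001011
  pos 6: 101100 XOR 101011 = 000111
  pos 9: 111100 XOR 101011 = 010111
  pos 10: 101110 XOR 101011 = 000101
Remainder (last 5 bits) = 10100. This is the CRC / FCS.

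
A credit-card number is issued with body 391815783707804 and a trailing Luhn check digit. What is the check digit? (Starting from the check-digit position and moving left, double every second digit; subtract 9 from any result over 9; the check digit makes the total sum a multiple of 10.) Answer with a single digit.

0

Partial digits right→left: 4 0 8 7 0 7 3 8 7 5 1 8 1 9 3
Double every second digit counting from the check-digit position (so the 1st, 3rd, 5th, ... of the partial from the right).
  doubled (with −9 where >9): 8 7 0 6 5 2 2 6 → sum 36
  kept as-is: 0 7 7 8 5 8 9 → sum 44
Total = 36 + 44 = 80.
Check digit = (10 − (80 mod 10)) mod 10 = 0.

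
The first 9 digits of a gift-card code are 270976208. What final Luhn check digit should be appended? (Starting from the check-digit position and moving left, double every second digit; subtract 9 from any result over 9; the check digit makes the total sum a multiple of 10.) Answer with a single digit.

8

Partial digits right→left: 8 0 2 6 7 9 0 7 2
Double every second digit counting from the check-digit position (so the 1st, 3rd, 5th, ... of the partial from the right).
  doubled (with −9 where >9): 7 4 5 0 4 → sum 20
  kept as-is: 0 6 9 7 → sum 22
Total = 20 + 22 = 42.
Check digit = (10 − (42 mod 10)) mod 10 = 8.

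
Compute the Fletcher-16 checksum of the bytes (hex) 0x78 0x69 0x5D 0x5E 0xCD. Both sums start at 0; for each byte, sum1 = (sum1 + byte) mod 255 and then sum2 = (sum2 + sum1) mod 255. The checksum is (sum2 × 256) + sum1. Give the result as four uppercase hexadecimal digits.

A26B

Running sums (mod 255):
  after byte 0 (0x78): sum1=120, sum2=120
  after byte 1 (0x69): sum1=225, sum2=90
  after byte 2 (0x5D): sum1=63, sum2=153
  after byte 3 (0x5E): sum1=157, sum2=55
  after byte 4 (0xCD): sum1=107, sum2=162
Checksum = sum2·256 + sum1 = 162·256 + 107 = 41579 = 0xA26B.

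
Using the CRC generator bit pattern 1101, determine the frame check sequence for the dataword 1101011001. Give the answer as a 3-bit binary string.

Append 3 zeros: 1101011001000. Divide by 1101 (XOR where the leading bit is 1):
  pos 0: 1101 XOR 1101 = 0000
  pos 5: 1100 XOR 1101 = 0001
  pos 8: 1100 XOR 1101 = 0001
Remainder (last 3 bits) = 010. This is the CRC / FCS.

010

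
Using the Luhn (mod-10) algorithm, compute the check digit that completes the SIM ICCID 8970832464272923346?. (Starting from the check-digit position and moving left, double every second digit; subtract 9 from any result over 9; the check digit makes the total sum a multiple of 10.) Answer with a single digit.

Partial digits right→left: 6 4 3 3 2 9 2 7 2 4 6 4 2 3 8 0 7 9 8
Double every second digit counting from the check-digit position (so the 1st, 3rd, 5th, ... of the partial from the right).
  doubled (with −9 where >9): 3 6 4 4 4 3 4 7 5 7 → sum 47
  kept as-is: 4 3 9 7 4 4 3 0 9 → sum 43
Total = 47 + 43 = 90.
Check digit = (10 − (90 mod 10)) mod 10 = 0.

0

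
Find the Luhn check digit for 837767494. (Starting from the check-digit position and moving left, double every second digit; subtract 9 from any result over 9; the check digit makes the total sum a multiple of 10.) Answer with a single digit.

3

Partial digits right→left: 4 9 4 7 6 7 7 3 8
Double every second digit counting from the check-digit position (so the 1st, 3rd, 5th, ... of the partial from the right).
  doubled (with −9 where >9): 8 8 3 5 7 → sum 31
  kept as-is: 9 7 7 3 → sum 26
Total = 31 + 26 = 57.
Check digit = (10 − (57 mod 10)) mod 10 = 3.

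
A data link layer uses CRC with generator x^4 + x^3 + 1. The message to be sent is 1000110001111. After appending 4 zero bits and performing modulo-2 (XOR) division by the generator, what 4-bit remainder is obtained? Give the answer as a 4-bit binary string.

0110

Append 4 zeros: 10001100011110000. Divide by 11001 (XOR where the leading bit is 1):
  pos 0: 10001 XOR 11001 = 01000
  pos 1: 10001 XOR 11001 = 01000
  pos 2: 10000 XOR 11001 = 01001
  pos 3: 10010 XOR 11001 = 01011
  pos 4: 10110 XOR 11001 = 01111
  pos 5: 11111 XOR 11001 = 00110
  pos 7: 11011 XOR 11001 = 00010
  pos 10: 10100 XOR 11001 = 01101
  pos 11: 11010 XOR 11001 = 00011
Remainder (last 4 bits) = 0110. This is the CRC / FCS.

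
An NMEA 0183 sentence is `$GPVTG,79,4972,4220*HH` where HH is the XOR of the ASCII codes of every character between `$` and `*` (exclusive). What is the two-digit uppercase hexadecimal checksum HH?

7C

XOR the ASCII codes of the payload characters:
  'G' = 0x47 → acc = 0x47
  'P' = 0x50 → acc = 0x17
  'V' = 0x56 → acc = 0x41
  'T' = 0x54 → acc = 0x15
  'G' = 0x47 → acc = 0x52
  ',' = 0x2C → acc = 0x7E
  '7' = 0x37 → acc = 0x49
  '9' = 0x39 → acc = 0x70
  ',' = 0x2C → acc = 0x5C
  '4' = 0x34 → acc = 0x68
  '9' = 0x39 → acc = 0x51
  '7' = 0x37 → acc = 0x66
  '2' = 0x32 → acc = 0x54
  ',' = 0x2C → acc = 0x78
  '4' = 0x34 → acc = 0x4C
  '2' = 0x32 → acc = 0x7E
  '2' = 0x32 → acc = 0x4C
  '0' = 0x30 → acc = 0x7C
Checksum = 0x7C.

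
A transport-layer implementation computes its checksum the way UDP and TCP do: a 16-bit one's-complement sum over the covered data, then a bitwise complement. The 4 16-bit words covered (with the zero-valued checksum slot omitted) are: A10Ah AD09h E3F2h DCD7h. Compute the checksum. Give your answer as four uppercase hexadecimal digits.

One's-complement addition (fold any carry out of bit 15 back into bit 0):
  0xA10A + 0xAD09 = 0x14E13 → wrap carry → 0x4E14
  0x4E14 + 0xE3F2 = 0x13206 → wrap carry → 0x3207
  0x3207 + 0xDCD7 = 0x10EDE → wrap carry → 0x0EDF
One's-complement sum = 0x0EDF.
Checksum = ~0x0EDF & 0xFFFF = 0xF120.

F120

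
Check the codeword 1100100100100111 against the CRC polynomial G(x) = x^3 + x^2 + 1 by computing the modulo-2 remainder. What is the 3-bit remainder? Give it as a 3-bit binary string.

010

Modulo-2 division of 1100100100100111 by 1101:
  pos 0: 1100 XOR 1101 = 0001
  pos 3: 1100 XOR 1101 = 0001
  pos 6: 1100 XOR 1101 = 0001
  pos 9: 1100 XOR 1101 = 0001
  pos 12: 1111 XOR 1101 = 0010
Remainder = 010 (nonzero — an error is detected).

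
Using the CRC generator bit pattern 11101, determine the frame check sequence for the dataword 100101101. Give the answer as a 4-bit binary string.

0001

Append 4 zeros: 1001011010000. Divide by 11101 (XOR where the leading bit is 1):
  pos 0: 10010 XOR 11101 = 01111
  pos 1: 11111 XOR 11101 = 00010
  pos 4: 10101 XOR 11101 = 01000
  pos 5: 10000 XOR 11101 = 01101
  pos 6: 11010 XOR 11101 = 00111
  pos 8: 11100 XOR 11101 = 00001
Remainder (last 4 bits) = 0001. This is the CRC / FCS.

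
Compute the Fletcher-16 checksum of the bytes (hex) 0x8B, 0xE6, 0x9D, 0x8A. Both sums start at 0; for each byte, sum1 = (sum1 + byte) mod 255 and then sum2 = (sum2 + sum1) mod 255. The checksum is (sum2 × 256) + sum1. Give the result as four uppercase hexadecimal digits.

A89A

Running sums (mod 255):
  after byte 0 (0x8B): sum1=139, sum2=139
  after byte 1 (0xE6): sum1=114, sum2=253
  after byte 2 (0x9D): sum1=16, sum2=14
  after byte 3 (0x8A): sum1=154, sum2=168
Checksum = sum2·256 + sum1 = 168·256 + 154 = 43162 = 0xA89A.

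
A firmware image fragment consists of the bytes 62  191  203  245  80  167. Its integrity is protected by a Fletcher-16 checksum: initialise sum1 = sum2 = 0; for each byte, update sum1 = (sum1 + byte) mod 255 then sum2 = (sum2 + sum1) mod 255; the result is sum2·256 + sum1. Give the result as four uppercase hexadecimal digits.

8DB7

Running sums (mod 255):
  after byte 0 (62): sum1=62, sum2=62
  after byte 1 (191): sum1=253, sum2=60
  after byte 2 (203): sum1=201, sum2=6
  after byte 3 (245): sum1=191, sum2=197
  after byte 4 (80): sum1=16, sum2=213
  after byte 5 (167): sum1=183, sum2=141
Checksum = sum2·256 + sum1 = 141·256 + 183 = 36279 = 0x8DB7.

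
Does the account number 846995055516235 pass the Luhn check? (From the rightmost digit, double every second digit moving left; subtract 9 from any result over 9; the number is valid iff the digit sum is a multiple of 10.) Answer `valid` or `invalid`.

From the right, keep odd positions and double even positions (subtract 9 from any doubled value over 9):
  doubled (positions 2,4,...): 6 3 1 1 1 9 8 → sum 29
  kept (positions 1,3,...): 5 2 1 5 0 9 6 8 → sum 36
Total = 65.
65 mod 10 = 5, so the number is invalid.

invalid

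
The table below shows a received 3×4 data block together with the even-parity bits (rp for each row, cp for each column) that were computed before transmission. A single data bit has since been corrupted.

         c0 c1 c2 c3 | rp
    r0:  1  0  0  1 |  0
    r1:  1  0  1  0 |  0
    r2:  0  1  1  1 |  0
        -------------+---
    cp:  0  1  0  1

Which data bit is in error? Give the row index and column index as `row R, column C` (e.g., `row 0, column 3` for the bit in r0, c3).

row 2, column 3

Recompute each row's even parity and compare to rp:
  r0: data parity 0, sent rp 0 → ok
  r1: data parity 0, sent rp 0 → ok
  r2: data parity 1, sent rp 0 → mismatch
Recompute each column's even parity and compare to cp:
  c0: data parity 0, sent cp 0 → ok
  c1: data parity 1, sent cp 1 → ok
  c2: data parity 0, sent cp 0 → ok
  c3: data parity 0, sent cp 1 → mismatch
Exactly one row (r2) and one column (c3) fail → the flipped bit is at their intersection.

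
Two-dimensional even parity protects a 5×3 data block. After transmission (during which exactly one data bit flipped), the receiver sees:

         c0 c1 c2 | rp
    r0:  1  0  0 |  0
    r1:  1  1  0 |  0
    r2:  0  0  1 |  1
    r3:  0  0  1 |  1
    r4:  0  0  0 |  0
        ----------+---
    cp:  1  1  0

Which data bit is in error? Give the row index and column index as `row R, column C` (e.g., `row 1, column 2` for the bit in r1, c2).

row 0, column 0

Recompute each row's even parity and compare to rp:
  r0: data parity 1, sent rp 0 → mismatch
  r1: data parity 0, sent rp 0 → ok
  r2: data parity 1, sent rp 1 → ok
  r3: data parity 1, sent rp 1 → ok
  r4: data parity 0, sent rp 0 → ok
Recompute each column's even parity and compare to cp:
  c0: data parity 0, sent cp 1 → mismatch
  c1: data parity 1, sent cp 1 → ok
  c2: data parity 0, sent cp 0 → ok
Exactly one row (r0) and one column (c0) fail → the flipped bit is at their intersection.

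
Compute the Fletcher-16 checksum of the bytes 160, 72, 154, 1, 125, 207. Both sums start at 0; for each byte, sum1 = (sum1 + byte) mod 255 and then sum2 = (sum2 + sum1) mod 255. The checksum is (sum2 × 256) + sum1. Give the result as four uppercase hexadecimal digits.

65D1

Running sums (mod 255):
  after byte 0 (160): sum1=160, sum2=160
  after byte 1 (72): sum1=232, sum2=137
  after byte 2 (154): sum1=131, sum2=13
  after byte 3 (1): sum1=132, sum2=145
  after byte 4 (125): sum1=2, sum2=147
  after byte 5 (207): sum1=209, sum2=101
Checksum = sum2·256 + sum1 = 101·256 + 209 = 26065 = 0x65D1.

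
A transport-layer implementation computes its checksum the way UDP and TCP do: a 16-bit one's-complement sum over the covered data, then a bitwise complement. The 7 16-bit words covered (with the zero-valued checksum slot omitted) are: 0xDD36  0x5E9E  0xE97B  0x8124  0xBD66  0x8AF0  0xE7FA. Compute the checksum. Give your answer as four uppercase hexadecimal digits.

2938

One's-complement addition (fold any carry out of bit 15 back into bit 0):
  0xDD36 + 0x5E9E = 0x13BD4 → wrap carry → 0x3BD5
  0x3BD5 + 0xE97B = 0x12550 → wrap carry → 0x2551
  0x2551 + 0x8124 = 0x0A675
  0xA675 + 0xBD66 = 0x163DB → wrap carry → 0x63DC
  0x63DC + 0x8AF0 = 0x0EECC
  0xEECC + 0xE7FA = 0x1D6C6 → wrap carry → 0xD6C7
One's-complement sum = 0xD6C7.
Checksum = ~0xD6C7 & 0xFFFF = 0x2938.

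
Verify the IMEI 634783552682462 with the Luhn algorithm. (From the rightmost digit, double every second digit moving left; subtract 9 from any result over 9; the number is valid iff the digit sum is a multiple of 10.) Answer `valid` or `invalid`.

From the right, keep odd positions and double even positions (subtract 9 from any doubled value over 9):
  doubled (positions 2,4,...): 3 4 3 1 6 5 6 → sum 28
  kept (positions 1,3,...): 2 4 8 2 5 8 4 6 → sum 39
Total = 67.
67 mod 10 = 7, so the number is invalid.

invalid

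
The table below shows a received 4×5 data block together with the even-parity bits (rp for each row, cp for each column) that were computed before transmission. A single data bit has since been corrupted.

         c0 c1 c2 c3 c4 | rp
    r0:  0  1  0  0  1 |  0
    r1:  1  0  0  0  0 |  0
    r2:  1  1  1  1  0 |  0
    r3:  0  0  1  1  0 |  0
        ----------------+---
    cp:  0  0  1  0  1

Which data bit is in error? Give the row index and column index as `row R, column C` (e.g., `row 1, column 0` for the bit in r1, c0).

row 1, column 2

Recompute each row's even parity and compare to rp:
  r0: data parity 0, sent rp 0 → ok
  r1: data parity 1, sent rp 0 → mismatch
  r2: data parity 0, sent rp 0 → ok
  r3: data parity 0, sent rp 0 → ok
Recompute each column's even parity and compare to cp:
  c0: data parity 0, sent cp 0 → ok
  c1: data parity 0, sent cp 0 → ok
  c2: data parity 0, sent cp 1 → mismatch
  c3: data parity 0, sent cp 0 → ok
  c4: data parity 1, sent cp 1 → ok
Exactly one row (r1) and one column (c2) fail → the flipped bit is at their intersection.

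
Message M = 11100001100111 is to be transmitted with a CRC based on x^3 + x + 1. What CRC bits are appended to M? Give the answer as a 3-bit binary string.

Append 3 zeros: 11100001100111000. Divide by 1011 (XOR where the leading bit is 1):
  pos 0: 1110 XOR 1011 = 0101
  pos 1: 1010 XOR 1011 = 0001
  pos 4: 1001 XOR 1011 = 0010
  pos 6: 1010 XOR 1011 = 0001
  pos 9: 1011 XOR 1011 = 0000
  pos 13: 1000 XOR 1011 = 0011
Remainder (last 3 bits) = 011. This is the CRC / FCS.

011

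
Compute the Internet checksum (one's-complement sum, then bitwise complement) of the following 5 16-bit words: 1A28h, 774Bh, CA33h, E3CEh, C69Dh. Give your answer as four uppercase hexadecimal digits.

One's-complement addition (fold any carry out of bit 15 back into bit 0):
  0x1A28 + 0x774B = 0x09173
  0x9173 + 0xCA33 = 0x15BA6 → wrap carry → 0x5BA7
  0x5BA7 + 0xE3CE = 0x13F75 → wrap carry → 0x3F76
  0x3F76 + 0xC69D = 0x10613 → wrap carry → 0x0614
One's-complement sum = 0x0614.
Checksum = ~0x0614 & 0xFFFF = 0xF9EB.

F9EB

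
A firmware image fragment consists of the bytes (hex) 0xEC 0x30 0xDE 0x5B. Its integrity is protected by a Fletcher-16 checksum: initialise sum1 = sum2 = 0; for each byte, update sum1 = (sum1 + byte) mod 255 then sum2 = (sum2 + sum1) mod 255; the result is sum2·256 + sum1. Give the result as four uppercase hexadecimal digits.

5D57

Running sums (mod 255):
  after byte 0 (0xEC): sum1=236, sum2=236
  after byte 1 (0x30): sum1=29, sum2=10
  after byte 2 (0xDE): sum1=251, sum2=6
  after byte 3 (0x5B): sum1=87, sum2=93
Checksum = sum2·256 + sum1 = 93·256 + 87 = 23895 = 0x5D57.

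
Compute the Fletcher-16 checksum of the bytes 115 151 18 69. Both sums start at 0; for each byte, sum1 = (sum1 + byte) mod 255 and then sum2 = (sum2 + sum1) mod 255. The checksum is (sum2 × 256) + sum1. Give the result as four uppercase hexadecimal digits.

Running sums (mod 255):
  after byte 0 (115): sum1=115, sum2=115
  after byte 1 (151): sum1=11, sum2=126
  after byte 2 (18): sum1=29, sum2=155
  after byte 3 (69): sum1=98, sum2=253
Checksum = sum2·256 + sum1 = 253·256 + 98 = 64866 = 0xFD62.

FD62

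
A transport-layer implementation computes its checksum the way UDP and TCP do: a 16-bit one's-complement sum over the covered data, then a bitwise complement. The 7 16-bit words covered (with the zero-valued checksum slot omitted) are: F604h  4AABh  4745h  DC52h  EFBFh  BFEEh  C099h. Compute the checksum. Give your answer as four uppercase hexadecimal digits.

2B6F

One's-complement addition (fold any carry out of bit 15 back into bit 0):
  0xF604 + 0x4AAB = 0x140AF → wrap carry → 0x40B0
  0x40B0 + 0x4745 = 0x087F5
  0x87F5 + 0xDC52 = 0x16447 → wrap carry → 0x6448
  0x6448 + 0xEFBF = 0x15407 → wrap carry → 0x5408
  0x5408 + 0xBFEE = 0x113F6 → wrap carry → 0x13F7
  0x13F7 + 0xC099 = 0x0D490
One's-complement sum = 0xD490.
Checksum = ~0xD490 & 0xFFFF = 0x2B6F.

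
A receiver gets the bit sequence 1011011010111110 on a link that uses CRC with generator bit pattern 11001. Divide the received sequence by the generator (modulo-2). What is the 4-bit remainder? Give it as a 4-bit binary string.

0000

Modulo-2 division of 1011011010111110 by 11001:
  pos 0: 10110 XOR 11001 = 01111
  pos 1: 11111 XOR 11001 = 00110
  pos 3: 11010 XOR 11001 = 00011
  pos 6: 11101 XOR 11001 = 00100
  pos 8: 10011 XOR 11001 = 01010
  pos 9: 10101 XOR 11001 = 01100
  pos 10: 11001 XOR 11001 = 00000
Remainder = 0000 (zero — the frame passes the CRC check).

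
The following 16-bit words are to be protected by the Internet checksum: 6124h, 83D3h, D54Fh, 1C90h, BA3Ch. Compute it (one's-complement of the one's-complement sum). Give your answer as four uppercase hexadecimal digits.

6EEB

One's-complement addition (fold any carry out of bit 15 back into bit 0):
  0x6124 + 0x83D3 = 0x0E4F7
  0xE4F7 + 0xD54F = 0x1BA46 → wrap carry → 0xBA47
  0xBA47 + 0x1C90 = 0x0D6D7
  0xD6D7 + 0xBA3C = 0x19113 → wrap carry → 0x9114
One's-complement sum = 0x9114.
Checksum = ~0x9114 & 0xFFFF = 0x6EEB.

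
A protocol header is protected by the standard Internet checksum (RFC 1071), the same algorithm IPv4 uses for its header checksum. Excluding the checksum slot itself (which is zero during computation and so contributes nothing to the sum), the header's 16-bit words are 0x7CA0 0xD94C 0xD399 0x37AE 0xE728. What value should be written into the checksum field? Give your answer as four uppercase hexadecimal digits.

B7A1

One's-complement addition (fold any carry out of bit 15 back into bit 0):
  0x7CA0 + 0xD94C = 0x155EC → wrap carry → 0x55ED
  0x55ED + 0xD399 = 0x12986 → wrap carry → 0x2987
  0x2987 + 0x37AE = 0x06135
  0x6135 + 0xE728 = 0x1485D → wrap carry → 0x485E
One's-complement sum = 0x485E.
Checksum = ~0x485E & 0xFFFF = 0xB7A1.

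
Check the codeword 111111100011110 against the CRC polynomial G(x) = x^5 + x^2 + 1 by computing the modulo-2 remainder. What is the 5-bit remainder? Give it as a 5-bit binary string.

10000

Modulo-2 division of 111111100011110 by 100101:
  pos 0: 111111 XOR 100101 = 011010
  pos 1: 110101 XOR 100101 = 010000
  pos 2: 100000 XOR 100101 = 000101
  pos 5: 101001 XOR 100101 = 001100
  pos 7: 110011 XOR 100101 = 010110
  pos 8: 101101 XOR 100101 = 001000
Remainder = 10000 (nonzero — an error is detected).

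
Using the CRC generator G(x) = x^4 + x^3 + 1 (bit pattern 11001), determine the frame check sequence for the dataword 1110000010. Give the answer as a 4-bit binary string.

0011

Append 4 zeros: 11100000100000. Divide by 11001 (XOR where the leading bit is 1):
  pos 0: 11100 XOR 11001 = 00101
  pos 2: 10100 XOR 11001 = 01101
  pos 3: 11010 XOR 11001 = 00011
  pos 6: 11100 XOR 11001 = 00101
  pos 8: 10100 XOR 11001 = 01101
  pos 9: 11010 XOR 11001 = 00011
Remainder (last 4 bits) = 0011. This is the CRC / FCS.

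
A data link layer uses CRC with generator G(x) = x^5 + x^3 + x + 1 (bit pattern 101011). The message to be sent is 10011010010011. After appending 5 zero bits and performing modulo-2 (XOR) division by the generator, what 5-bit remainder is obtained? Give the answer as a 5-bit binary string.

Append 5 zeros: 1001101001001100000. Divide by 101011 (XOR where the leading bit is 1):
  pos 0: 100110 XOR 101011 = 001101
  pos 2: 110110 XOR 101011 = 011101
  pos 3: 111010 XOR 101011 = 010001
  pos 4: 100011 XOR 101011 = 001000
  pos 6: 100000 XOR 101011 = 001011
  pos 8: 101111 XOR 101011 = 000100
  pos 11: 100000 XOR 101011 = 001011
  pos 13: 101100 XOR 101011 = 000111
Remainder (last 5 bits) = 00111. This is the CRC / FCS.

00111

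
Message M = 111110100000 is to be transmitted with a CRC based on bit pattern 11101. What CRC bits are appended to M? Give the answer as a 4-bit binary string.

Append 4 zeros: 1111101000000000. Divide by 11101 (XOR where the leading bit is 1):
  pos 0: 11111 XOR 11101 = 00010
  pos 3: 10010 XOR 11101 = 01111
  pos 4: 11110 XOR 11101 = 00011
  pos 7: 11000 XOR 11101 = 00101
  pos 9: 10100 XOR 11101 = 01001
  pos 10: 10010 XOR 11101 = 01111
  pos 11: 11110 XOR 11101 = 00011
Remainder (last 4 bits) = 0011. This is the CRC / FCS.

0011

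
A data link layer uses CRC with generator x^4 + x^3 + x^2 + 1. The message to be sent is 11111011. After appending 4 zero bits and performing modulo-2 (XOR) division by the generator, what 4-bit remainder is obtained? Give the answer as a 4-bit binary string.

1000

Append 4 zeros: 111110110000. Divide by 11101 (XOR where the leading bit is 1):
  pos 0: 11111 XOR 11101 = 00010
  pos 3: 10011 XOR 11101 = 01110
  pos 4: 11100 XOR 11101 = 00001
Remainder (last 4 bits) = 1000. This is the CRC / FCS.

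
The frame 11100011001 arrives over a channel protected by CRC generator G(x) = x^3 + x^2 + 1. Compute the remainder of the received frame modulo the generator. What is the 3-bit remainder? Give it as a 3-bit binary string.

000

Modulo-2 division of 11100011001 by 1101:
  pos 0: 1110 XOR 1101 = 0011
  pos 2: 1100 XOR 1101 = 0001
  pos 5: 1110 XOR 1101 = 0011
  pos 7: 1101 XOR 1101 = 0000
Remainder = 000 (zero — the frame passes the CRC check).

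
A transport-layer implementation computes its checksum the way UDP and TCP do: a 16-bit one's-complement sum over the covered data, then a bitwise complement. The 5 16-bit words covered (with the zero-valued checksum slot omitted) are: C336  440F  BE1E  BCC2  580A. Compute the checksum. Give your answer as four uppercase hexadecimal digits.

25CE

One's-complement addition (fold any carry out of bit 15 back into bit 0):
  0xC336 + 0x440F = 0x10745 → wrap carry → 0x0746
  0x0746 + 0xBE1E = 0x0C564
  0xC564 + 0xBCC2 = 0x18226 → wrap carry → 0x8227
  0x8227 + 0x580A = 0x0DA31
One's-complement sum = 0xDA31.
Checksum = ~0xDA31 & 0xFFFF = 0x25CE.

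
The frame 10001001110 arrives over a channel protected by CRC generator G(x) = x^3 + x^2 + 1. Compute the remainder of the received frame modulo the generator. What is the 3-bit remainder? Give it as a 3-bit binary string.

000

Modulo-2 division of 10001001110 by 1101:
  pos 0: 1000 XOR 1101 = 0101
  pos 1: 1011 XOR 1101 = 0110
  pos 2: 1100 XOR 1101 = 0001
  pos 5: 1011 XOR 1101 = 0110
  pos 6: 1101 XOR 1101 = 0000
Remainder = 000 (zero — the frame passes the CRC check).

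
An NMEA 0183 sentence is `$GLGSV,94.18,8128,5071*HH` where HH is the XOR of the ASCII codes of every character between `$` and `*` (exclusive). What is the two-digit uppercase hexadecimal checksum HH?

4F

XOR the ASCII codes of the payload characters:
  'G' = 0x47 → acc = 0x47
  'L' = 0x4C → acc = 0x0B
  'G' = 0x47 → acc = 0x4C
  'S' = 0x53 → acc = 0x1F
  'V' = 0x56 → acc = 0x49
  ',' = 0x2C → acc = 0x65
  '9' = 0x39 → acc = 0x5C
  '4' = 0x34 → acc = 0x68
  '.' = 0x2E → acc = 0x46
  '1' = 0x31 → acc = 0x77
  '8' = 0x38 → acc = 0x4F
  ',' = 0x2C → acc = 0x63
  '8' = 0x38 → acc = 0x5B
  '1' = 0x31 → acc = 0x6A
  '2' = 0x32 → acc = 0x58
  '8' = 0x38 → acc = 0x60
  ',' = 0x2C → acc = 0x4C
  '5' = 0x35 → acc = 0x79
  '0' = 0x30 → acc = 0x49
  '7' = 0x37 → acc = 0x7E
  '1' = 0x31 → acc = 0x4F
Checksum = 0x4F.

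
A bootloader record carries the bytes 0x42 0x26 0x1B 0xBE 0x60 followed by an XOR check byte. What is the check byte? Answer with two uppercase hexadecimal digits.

A1

XOR the bytes together:
  start with 0x42
  0x42 ⊕ 0x26 = 0x64
  0x64 ⊕ 0x1B = 0x7F
  0x7F ⊕ 0xBE = 0xC1
  0xC1 ⊕ 0x60 = 0xA1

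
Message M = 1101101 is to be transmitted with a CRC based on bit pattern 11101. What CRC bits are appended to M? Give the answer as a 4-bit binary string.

Append 4 zeros: 11011010000. Divide by 11101 (XOR where the leading bit is 1):
  pos 0: 11011 XOR 11101 = 00110
  pos 2: 11001 XOR 11101 = 00100
  pos 4: 10000 XOR 11101 = 01101
  pos 5: 11010 XOR 11101 = 00111
Remainder (last 4 bits) = 1110. This is the CRC / FCS.

1110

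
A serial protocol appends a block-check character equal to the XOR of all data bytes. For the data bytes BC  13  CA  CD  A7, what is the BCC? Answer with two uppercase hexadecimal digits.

XOR the bytes together:
  start with 0xBC
  0xBC ⊕ 0x13 = 0xAF
  0xAF ⊕ 0xCA = 0x65
  0x65 ⊕ 0xCD = 0xA8
  0xA8 ⊕ 0xA7 = 0x0F

0F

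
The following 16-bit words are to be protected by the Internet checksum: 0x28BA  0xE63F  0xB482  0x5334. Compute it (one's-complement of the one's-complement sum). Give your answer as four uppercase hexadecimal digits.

One's-complement addition (fold any carry out of bit 15 back into bit 0):
  0x28BA + 0xE63F = 0x10EF9 → wrap carry → 0x0EFA
  0x0EFA + 0xB482 = 0x0C37C
  0xC37C + 0x5334 = 0x116B0 → wrap carry → 0x16B1
One's-complement sum = 0x16B1.
Checksum = ~0x16B1 & 0xFFFF = 0xE94E.

E94E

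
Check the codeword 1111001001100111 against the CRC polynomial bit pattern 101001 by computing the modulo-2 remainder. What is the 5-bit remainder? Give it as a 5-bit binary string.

Modulo-2 division of 1111001001100111 by 101001:
  pos 0: 111100 XOR 101001 = 010101
  pos 1: 101011 XOR 101001 = 000010
  pos 5: 100011 XOR 101001 = 001010
  pos 7: 101000 XOR 101001 = 000001
Remainder = 01111 (nonzero — an error is detected).

01111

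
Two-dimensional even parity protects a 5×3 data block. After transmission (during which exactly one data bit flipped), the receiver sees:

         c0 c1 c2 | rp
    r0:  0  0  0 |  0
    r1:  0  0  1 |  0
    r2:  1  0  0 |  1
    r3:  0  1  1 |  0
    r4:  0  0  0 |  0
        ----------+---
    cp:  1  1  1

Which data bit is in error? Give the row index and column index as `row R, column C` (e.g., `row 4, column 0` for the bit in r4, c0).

Recompute each row's even parity and compare to rp:
  r0: data parity 0, sent rp 0 → ok
  r1: data parity 1, sent rp 0 → mismatch
  r2: data parity 1, sent rp 1 → ok
  r3: data parity 0, sent rp 0 → ok
  r4: data parity 0, sent rp 0 → ok
Recompute each column's even parity and compare to cp:
  c0: data parity 1, sent cp 1 → ok
  c1: data parity 1, sent cp 1 → ok
  c2: data parity 0, sent cp 1 → mismatch
Exactly one row (r1) and one column (c2) fail → the flipped bit is at their intersection.

row 1, column 2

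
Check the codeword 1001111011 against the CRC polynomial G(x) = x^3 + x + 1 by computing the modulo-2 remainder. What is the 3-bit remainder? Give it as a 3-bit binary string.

000

Modulo-2 division of 1001111011 by 1011:
  pos 0: 1001 XOR 1011 = 0010
  pos 2: 1011 XOR 1011 = 0000
  pos 6: 1011 XOR 1011 = 0000
Remainder = 000 (zero — the frame passes the CRC check).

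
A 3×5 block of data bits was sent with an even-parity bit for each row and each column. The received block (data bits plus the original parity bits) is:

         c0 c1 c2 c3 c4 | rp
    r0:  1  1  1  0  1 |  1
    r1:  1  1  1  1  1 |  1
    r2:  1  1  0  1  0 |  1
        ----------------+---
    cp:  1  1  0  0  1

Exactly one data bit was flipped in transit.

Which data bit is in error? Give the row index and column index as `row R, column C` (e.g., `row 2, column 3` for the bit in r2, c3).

Recompute each row's even parity and compare to rp:
  r0: data parity 0, sent rp 1 → mismatch
  r1: data parity 1, sent rp 1 → ok
  r2: data parity 1, sent rp 1 → ok
Recompute each column's even parity and compare to cp:
  c0: data parity 1, sent cp 1 → ok
  c1: data parity 1, sent cp 1 → ok
  c2: data parity 0, sent cp 0 → ok
  c3: data parity 0, sent cp 0 → ok
  c4: data parity 0, sent cp 1 → mismatch
Exactly one row (r0) and one column (c4) fail → the flipped bit is at their intersection.

row 0, column 4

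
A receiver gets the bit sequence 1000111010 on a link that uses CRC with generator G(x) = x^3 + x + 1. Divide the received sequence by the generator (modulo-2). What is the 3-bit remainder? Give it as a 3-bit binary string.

Modulo-2 division of 1000111010 by 1011:
  pos 0: 1000 XOR 1011 = 0011
  pos 2: 1111 XOR 1011 = 0100
  pos 3: 1001 XOR 1011 = 0010
  pos 5: 1001 XOR 1011 = 0010
Remainder = 100 (nonzero — an error is detected).

100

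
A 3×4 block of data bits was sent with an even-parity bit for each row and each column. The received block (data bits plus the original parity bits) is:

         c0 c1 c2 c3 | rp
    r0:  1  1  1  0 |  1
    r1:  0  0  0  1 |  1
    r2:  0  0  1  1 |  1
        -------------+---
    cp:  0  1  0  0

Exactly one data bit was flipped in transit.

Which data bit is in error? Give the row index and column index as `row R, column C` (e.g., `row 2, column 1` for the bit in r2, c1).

Recompute each row's even parity and compare to rp:
  r0: data parity 1, sent rp 1 → ok
  r1: data parity 1, sent rp 1 → ok
  r2: data parity 0, sent rp 1 → mismatch
Recompute each column's even parity and compare to cp:
  c0: data parity 1, sent cp 0 → mismatch
  c1: data parity 1, sent cp 1 → ok
  c2: data parity 0, sent cp 0 → ok
  c3: data parity 0, sent cp 0 → ok
Exactly one row (r2) and one column (c0) fail → the flipped bit is at their intersection.

row 2, column 0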